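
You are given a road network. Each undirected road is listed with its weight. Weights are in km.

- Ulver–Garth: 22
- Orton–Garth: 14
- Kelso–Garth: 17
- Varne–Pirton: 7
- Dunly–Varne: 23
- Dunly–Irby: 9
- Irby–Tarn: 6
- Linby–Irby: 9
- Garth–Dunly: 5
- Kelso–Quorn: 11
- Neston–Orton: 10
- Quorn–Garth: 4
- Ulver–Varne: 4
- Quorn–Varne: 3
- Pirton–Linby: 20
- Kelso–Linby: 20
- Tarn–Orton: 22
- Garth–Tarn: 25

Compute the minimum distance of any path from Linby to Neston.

Compare a few routes:
Linby - Kelso - Quorn - Garth - Orton - Neston: 20+11+4+14+10 = 59
Linby - Pirton - Varne - Quorn - Garth - Orton - Neston: 20+7+3+4+14+10 = 58
Linby - Irby - Tarn - Orton - Neston: 9+6+22+10 = 47
Linby - Kelso - Garth - Orton - Neston: 20+17+14+10 = 61
Cheapest is Linby - Irby - Tarn - Orton - Neston at 47 km.

47 km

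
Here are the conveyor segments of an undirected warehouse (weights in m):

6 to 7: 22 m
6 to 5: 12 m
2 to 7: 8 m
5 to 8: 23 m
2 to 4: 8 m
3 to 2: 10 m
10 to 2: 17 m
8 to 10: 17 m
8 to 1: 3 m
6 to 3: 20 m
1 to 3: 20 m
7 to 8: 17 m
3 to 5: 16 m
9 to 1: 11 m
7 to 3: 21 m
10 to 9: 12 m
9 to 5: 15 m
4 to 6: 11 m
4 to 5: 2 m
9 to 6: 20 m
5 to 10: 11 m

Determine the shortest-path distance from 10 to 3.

27 m

Enumerating some paths:
10–5–4–2–3: 11+2+8+10 = 31
10–5–3: 11+16 = 27
The minimum is 27 m via 10–5–3.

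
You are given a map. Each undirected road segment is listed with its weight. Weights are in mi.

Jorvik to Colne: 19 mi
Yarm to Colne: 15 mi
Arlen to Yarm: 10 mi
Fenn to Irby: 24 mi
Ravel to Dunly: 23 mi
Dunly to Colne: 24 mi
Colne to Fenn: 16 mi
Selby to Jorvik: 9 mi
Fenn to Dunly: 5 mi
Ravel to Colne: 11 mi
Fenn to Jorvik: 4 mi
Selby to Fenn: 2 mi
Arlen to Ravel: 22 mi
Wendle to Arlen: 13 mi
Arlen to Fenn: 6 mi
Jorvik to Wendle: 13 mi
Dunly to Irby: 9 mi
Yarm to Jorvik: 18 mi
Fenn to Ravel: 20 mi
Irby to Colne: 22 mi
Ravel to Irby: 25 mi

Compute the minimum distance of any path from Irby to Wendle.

Enumerating some paths:
Irby–Dunly–Fenn–Selby–Jorvik–Wendle: 9+5+2+9+13 = 38
Irby–Dunly–Fenn–Jorvik–Wendle: 9+5+4+13 = 31
Irby–Dunly–Fenn–Arlen–Wendle: 9+5+6+13 = 33
The minimum is 31 mi via Irby–Dunly–Fenn–Jorvik–Wendle.

31 mi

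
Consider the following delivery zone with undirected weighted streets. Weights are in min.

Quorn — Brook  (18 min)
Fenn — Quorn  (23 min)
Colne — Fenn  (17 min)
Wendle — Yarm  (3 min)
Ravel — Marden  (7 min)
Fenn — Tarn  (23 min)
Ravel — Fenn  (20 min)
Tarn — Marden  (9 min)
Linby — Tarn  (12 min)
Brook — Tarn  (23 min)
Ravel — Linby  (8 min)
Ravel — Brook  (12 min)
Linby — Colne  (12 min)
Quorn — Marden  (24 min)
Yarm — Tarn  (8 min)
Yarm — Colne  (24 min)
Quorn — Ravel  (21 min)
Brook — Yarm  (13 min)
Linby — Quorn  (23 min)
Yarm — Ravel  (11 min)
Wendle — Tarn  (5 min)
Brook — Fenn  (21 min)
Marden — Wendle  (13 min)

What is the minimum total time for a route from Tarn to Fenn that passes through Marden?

Shortest Tarn→Marden: Tarn → Marden = 9
Shortest Marden→Fenn: Marden → Ravel → Fenn = 27
Total via Marden: 9 + 27 = 36 min.

36 min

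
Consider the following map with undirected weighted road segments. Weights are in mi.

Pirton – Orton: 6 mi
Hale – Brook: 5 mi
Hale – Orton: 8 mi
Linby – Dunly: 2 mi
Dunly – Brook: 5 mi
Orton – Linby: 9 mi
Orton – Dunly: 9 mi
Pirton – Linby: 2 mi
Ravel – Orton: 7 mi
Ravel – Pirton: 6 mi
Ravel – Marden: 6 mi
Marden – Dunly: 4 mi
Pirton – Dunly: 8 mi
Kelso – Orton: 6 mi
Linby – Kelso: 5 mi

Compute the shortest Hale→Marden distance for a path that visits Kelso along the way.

Shortest Hale→Kelso: Hale–Orton–Kelso = 14
Shortest Kelso→Marden: Kelso–Linby–Dunly–Marden = 11
Total via Kelso: 14 + 11 = 25 mi.

25 mi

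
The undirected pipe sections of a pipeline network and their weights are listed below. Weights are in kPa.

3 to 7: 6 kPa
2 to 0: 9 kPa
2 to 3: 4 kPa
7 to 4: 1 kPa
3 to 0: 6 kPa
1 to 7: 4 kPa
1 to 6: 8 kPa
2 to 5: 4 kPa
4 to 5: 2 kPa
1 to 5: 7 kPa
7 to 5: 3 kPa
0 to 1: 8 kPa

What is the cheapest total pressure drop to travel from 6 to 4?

Running Dijkstra from 6:
6: 0
1: 8  (via 6)
7: 12  (via 1)
4: 13  (via 7)
Shortest route: 6–1–7–4 = 13 kPa.

13 kPa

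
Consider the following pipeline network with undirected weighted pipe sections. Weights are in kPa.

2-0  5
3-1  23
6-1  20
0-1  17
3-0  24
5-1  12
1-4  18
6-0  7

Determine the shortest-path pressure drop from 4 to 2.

40 kPa

Compare a few routes:
4 - 1 - 3 - 0 - 2: 18+23+24+5 = 70
4 - 1 - 6 - 0 - 2: 18+20+7+5 = 50
4 - 1 - 0 - 2: 18+17+5 = 40
The minimum is 40 kPa via 4 - 1 - 0 - 2.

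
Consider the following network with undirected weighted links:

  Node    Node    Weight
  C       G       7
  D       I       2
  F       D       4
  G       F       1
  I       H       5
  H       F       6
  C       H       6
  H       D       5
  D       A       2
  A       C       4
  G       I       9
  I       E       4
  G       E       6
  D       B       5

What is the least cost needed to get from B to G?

Shortest distances from B:
B: 0
D: 5  (via B)
A: 7  (via D)
I: 7  (via D)
F: 9  (via D)
G: 10  (via F)
Shortest route: B → D → F → G = 10.

10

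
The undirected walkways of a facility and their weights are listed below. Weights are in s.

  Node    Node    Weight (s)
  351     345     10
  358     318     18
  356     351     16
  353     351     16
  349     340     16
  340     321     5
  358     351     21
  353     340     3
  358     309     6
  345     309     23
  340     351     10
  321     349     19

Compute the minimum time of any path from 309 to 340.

Candidate routes:
309 → 345 → 351 → 353 → 340: 23+10+16+3 = 52
309 → 358 → 351 → 353 → 340: 6+21+16+3 = 46
309 → 345 → 351 → 340: 23+10+10 = 43
309 → 358 → 351 → 340: 6+21+10 = 37
Cheapest is 309 → 358 → 351 → 340 at 37 s.

37 s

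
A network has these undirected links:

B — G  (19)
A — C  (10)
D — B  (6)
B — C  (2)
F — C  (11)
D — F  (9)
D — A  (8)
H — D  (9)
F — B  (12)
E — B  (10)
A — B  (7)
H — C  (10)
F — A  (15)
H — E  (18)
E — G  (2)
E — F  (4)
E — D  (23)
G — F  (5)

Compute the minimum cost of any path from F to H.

18

Candidate routes:
F - D - H: 9+9 = 18
F - E - H: 4+18 = 22
F - C - H: 11+10 = 21
The minimum is 18 via F - D - H.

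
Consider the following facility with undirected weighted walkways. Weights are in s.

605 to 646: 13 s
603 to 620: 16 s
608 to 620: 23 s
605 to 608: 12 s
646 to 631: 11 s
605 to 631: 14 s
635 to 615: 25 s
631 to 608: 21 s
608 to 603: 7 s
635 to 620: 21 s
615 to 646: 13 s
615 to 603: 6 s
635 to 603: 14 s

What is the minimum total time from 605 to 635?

33 s

Shortest distances from 605:
605: 0
608: 12  (via 605)
646: 13  (via 605)
631: 14  (via 605)
603: 19  (via 608)
615: 25  (via 603)
635: 33  (via 603)
Shortest route: 605–608–603–635 = 33 s.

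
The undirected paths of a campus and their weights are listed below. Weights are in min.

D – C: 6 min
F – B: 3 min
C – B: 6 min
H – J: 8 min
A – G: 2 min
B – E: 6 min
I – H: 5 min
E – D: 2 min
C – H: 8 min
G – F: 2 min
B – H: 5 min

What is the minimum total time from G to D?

Enumerating some paths:
G → F → B → C → D: 2+3+6+6 = 17
G → F → B → E → D: 2+3+6+2 = 13
G → F → B → H → C → D: 2+3+5+8+6 = 24
The minimum is 13 min via G → F → B → E → D.

13 min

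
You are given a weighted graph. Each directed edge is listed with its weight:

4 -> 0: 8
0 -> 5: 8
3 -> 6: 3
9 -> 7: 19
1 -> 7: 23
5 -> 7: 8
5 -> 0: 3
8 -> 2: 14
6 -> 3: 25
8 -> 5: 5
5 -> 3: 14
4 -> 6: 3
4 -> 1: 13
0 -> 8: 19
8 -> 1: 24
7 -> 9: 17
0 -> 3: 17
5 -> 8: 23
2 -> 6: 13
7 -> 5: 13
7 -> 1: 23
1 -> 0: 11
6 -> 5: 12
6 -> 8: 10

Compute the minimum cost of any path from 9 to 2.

68

Candidate routes:
9 - 7 - 5 - 8 - 2: 19+13+23+14 = 69
9 - 7 - 5 - 0 - 8 - 2: 19+13+3+19+14 = 68
Cheapest is 9 - 7 - 5 - 0 - 8 - 2 at 68.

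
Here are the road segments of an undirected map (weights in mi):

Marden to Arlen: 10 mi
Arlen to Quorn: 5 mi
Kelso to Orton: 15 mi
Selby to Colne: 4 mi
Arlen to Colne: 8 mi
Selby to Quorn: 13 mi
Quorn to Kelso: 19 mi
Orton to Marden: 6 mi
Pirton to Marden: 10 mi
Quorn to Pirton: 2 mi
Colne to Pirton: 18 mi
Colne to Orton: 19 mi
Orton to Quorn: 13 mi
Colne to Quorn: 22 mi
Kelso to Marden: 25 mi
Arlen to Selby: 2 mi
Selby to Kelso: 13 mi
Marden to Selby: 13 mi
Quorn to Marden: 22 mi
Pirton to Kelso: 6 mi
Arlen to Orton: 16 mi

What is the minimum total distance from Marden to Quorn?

Compare a few routes:
Marden → Pirton → Quorn: 10+2 = 12
Marden → Arlen → Quorn: 10+5 = 15
Marden → Orton → Quorn: 6+13 = 19
Cheapest is Marden → Pirton → Quorn at 12 mi.

12 mi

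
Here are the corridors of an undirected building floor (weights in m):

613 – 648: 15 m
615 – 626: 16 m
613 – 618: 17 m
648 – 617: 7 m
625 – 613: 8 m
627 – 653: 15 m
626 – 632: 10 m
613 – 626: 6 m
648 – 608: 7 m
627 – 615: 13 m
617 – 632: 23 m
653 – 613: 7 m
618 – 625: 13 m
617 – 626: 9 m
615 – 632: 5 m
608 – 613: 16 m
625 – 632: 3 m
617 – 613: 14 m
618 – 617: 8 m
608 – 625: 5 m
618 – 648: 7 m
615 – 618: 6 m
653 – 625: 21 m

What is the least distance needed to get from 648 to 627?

26 m

Compare a few routes:
648–617–618–615–627: 7+8+6+13 = 34
648–618–615–627: 7+6+13 = 26
648–608–625–632–615–627: 7+5+3+5+13 = 33
The minimum is 26 m via 648–618–615–627.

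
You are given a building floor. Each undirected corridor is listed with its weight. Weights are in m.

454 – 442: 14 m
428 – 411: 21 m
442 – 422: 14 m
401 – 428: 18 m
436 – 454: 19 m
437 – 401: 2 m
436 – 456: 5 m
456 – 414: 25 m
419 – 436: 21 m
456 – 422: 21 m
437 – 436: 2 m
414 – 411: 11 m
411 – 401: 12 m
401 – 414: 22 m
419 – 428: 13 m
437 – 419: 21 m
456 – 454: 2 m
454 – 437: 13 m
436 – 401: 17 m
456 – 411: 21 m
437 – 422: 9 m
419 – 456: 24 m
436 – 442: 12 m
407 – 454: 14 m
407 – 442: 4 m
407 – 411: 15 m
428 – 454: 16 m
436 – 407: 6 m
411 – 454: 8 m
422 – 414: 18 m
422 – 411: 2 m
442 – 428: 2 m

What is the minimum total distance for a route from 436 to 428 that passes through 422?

Shortest 436→422: 436 → 437 → 422 = 11
Best 422 to 428: 422 → 442 → 428 costing 16
Total via 422: 11 + 16 = 27 m.

27 m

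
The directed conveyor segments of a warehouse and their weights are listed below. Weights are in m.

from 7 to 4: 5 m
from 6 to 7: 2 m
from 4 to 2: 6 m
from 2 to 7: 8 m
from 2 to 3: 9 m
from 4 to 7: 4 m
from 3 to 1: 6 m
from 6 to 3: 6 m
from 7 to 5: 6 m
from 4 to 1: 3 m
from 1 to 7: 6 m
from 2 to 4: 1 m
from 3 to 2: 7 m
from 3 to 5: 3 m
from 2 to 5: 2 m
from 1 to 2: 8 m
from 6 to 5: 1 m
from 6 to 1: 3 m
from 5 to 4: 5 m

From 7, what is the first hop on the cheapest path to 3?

Compare a few routes:
7 → 4 → 1 → 2 → 3: 5+3+8+9 = 25
7 → 4 → 2 → 3: 5+6+9 = 20
The minimum is 20 m via 7 → 4 → 2 → 3.
So from 7 the first move is to 4.

4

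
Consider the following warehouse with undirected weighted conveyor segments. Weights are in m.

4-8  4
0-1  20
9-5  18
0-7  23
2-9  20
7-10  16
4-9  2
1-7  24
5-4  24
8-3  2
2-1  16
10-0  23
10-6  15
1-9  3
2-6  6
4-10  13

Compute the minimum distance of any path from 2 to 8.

25 m

Compare a few routes:
2 → 1 → 9 → 4 → 8: 16+3+2+4 = 25
2 → 9 → 4 → 8: 20+2+4 = 26
The minimum is 25 m via 2 → 1 → 9 → 4 → 8.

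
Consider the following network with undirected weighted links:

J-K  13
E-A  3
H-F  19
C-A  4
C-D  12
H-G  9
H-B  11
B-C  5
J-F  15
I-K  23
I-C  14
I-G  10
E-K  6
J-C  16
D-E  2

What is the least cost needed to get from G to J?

40

Shortest distances from G:
G: 0
H: 9  (via G)
I: 10  (via G)
B: 20  (via H)
C: 24  (via I)
A: 28  (via C)
F: 28  (via H)
E: 31  (via A)
D: 33  (via E)
K: 33  (via I)
J: 40  (via C)
Shortest route: G–I–C–J = 40.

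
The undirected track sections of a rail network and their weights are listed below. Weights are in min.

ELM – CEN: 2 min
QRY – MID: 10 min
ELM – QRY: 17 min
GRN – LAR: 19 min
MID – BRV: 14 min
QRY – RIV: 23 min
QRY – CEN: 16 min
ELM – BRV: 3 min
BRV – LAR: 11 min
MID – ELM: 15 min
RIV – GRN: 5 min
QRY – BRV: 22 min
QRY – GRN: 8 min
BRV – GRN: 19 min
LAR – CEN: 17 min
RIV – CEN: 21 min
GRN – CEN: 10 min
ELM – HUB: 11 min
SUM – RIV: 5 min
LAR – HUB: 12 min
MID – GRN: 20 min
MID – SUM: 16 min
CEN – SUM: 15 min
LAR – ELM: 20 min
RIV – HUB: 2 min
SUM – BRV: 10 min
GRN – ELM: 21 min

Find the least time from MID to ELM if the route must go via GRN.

Best MID to GRN: MID–QRY–GRN costing 18
Shortest GRN→ELM: GRN–CEN–ELM = 12
Total via GRN: 18 + 12 = 30 min.

30 min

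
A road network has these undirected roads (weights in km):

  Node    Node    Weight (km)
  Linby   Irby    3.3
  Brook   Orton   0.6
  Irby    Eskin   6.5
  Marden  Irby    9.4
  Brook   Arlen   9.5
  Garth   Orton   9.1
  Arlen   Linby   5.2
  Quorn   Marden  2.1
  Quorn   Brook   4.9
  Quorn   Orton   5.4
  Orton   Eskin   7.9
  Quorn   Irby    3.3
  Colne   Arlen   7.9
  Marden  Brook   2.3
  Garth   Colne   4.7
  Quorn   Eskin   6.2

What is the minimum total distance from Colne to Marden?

16.7 km

Candidate routes:
Colne–Garth–Orton–Quorn–Marden: 4.7+9.1+5.4+2.1 = 21.3
Colne–Garth–Orton–Brook–Marden: 4.7+9.1+0.6+2.3 = 16.7
Colne–Arlen–Brook–Marden: 7.9+9.5+2.3 = 19.7
Cheapest is Colne–Garth–Orton–Brook–Marden at 16.7 km.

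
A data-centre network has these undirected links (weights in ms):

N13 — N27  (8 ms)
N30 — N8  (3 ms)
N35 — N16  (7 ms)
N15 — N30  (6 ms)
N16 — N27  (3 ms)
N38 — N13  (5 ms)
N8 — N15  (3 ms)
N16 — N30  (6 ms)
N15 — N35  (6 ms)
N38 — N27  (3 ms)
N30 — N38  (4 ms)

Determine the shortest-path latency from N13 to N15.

Enumerating some paths:
N13 → N27 → N38 → N30 → N15: 8+3+4+6 = 21
N13 → N38 → N30 → N15: 5+4+6 = 15
The minimum is 15 ms via N13 → N38 → N30 → N15.

15 ms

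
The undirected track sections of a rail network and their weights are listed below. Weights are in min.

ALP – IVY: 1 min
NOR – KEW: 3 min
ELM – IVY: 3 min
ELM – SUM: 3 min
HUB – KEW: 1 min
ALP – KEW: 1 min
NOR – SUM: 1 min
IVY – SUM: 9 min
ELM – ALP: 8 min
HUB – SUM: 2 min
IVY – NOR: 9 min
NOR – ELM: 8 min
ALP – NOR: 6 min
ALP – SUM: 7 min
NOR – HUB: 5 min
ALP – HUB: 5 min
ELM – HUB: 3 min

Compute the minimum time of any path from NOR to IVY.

5 min

Candidate routes:
NOR → ALP → IVY: 6+1 = 7
NOR → SUM → HUB → KEW → ALP → IVY: 1+2+1+1+1 = 6
NOR → SUM → ELM → IVY: 1+3+3 = 7
NOR → KEW → ALP → IVY: 3+1+1 = 5
Cheapest is NOR → KEW → ALP → IVY at 5 min.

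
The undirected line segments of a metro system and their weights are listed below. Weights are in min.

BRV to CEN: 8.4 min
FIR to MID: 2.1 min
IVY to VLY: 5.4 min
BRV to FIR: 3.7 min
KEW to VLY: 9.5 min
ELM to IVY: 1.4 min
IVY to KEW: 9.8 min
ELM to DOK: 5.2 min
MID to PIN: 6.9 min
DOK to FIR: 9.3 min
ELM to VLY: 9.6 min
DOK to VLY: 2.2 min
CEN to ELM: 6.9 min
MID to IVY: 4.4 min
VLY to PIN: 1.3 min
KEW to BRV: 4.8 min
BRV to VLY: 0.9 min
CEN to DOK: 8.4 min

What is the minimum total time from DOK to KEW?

7.9 min

Running Dijkstra from DOK:
DOK: 0
VLY: 2.2  (via DOK)
BRV: 3.1  (via VLY)
PIN: 3.5  (via VLY)
ELM: 5.2  (via DOK)
IVY: 6.6  (via ELM)
FIR: 6.8  (via BRV)
KEW: 7.9  (via BRV)
Shortest route: DOK–VLY–BRV–KEW = 7.9 min.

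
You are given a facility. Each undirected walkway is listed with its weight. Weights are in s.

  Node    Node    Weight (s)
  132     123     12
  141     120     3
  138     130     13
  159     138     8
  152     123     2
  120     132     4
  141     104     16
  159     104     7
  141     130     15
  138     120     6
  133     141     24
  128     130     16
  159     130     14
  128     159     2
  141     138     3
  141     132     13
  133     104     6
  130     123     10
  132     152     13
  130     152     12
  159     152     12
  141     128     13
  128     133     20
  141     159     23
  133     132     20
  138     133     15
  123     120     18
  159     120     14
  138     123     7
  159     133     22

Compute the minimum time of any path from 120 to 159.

Settle nodes by increasing distance from 120:
120: 0
141: 3  (via 120)
132: 4  (via 120)
138: 6  (via 120)
123: 13  (via 138)
159: 14  (via 120)
Shortest route: 120–159 = 14 s.

14 s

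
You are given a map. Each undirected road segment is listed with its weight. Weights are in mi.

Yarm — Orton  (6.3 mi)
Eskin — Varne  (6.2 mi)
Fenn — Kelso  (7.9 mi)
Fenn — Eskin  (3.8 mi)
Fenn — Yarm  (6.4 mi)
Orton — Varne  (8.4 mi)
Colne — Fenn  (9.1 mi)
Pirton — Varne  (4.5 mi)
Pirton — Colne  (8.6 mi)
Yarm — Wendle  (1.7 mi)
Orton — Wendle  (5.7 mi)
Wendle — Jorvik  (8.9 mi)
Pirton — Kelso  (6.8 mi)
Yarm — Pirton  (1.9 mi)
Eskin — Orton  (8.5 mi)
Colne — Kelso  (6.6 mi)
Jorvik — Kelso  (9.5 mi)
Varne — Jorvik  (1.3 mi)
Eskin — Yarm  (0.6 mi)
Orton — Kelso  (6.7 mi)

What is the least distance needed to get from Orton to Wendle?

Shortest distances from Orton:
Orton: 0
Wendle: 5.7  (via Orton)
Shortest route: Orton → Wendle = 5.7 mi.

5.7 mi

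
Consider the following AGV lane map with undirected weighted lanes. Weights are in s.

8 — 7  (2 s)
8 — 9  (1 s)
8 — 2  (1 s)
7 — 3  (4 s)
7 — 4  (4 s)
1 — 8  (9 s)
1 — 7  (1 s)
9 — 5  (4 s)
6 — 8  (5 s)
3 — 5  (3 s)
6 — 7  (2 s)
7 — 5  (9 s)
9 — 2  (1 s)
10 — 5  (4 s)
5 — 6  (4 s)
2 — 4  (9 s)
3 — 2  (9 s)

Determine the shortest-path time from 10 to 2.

Settle nodes by increasing distance from 10:
10: 0
5: 4  (via 10)
3: 7  (via 5)
6: 8  (via 5)
9: 8  (via 5)
2: 9  (via 9)
Shortest route: 10 → 5 → 9 → 2 = 9 s.

9 s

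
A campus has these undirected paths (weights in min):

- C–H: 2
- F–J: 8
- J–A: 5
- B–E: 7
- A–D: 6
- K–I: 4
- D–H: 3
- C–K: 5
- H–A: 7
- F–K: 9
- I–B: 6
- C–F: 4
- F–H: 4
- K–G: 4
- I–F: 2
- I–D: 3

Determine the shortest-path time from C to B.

Settle nodes by increasing distance from C:
C: 0
H: 2  (via C)
F: 4  (via C)
D: 5  (via H)
K: 5  (via C)
I: 6  (via F)
A: 9  (via H)
G: 9  (via K)
B: 12  (via I)
Shortest route: C → F → I → B = 12 min.

12 min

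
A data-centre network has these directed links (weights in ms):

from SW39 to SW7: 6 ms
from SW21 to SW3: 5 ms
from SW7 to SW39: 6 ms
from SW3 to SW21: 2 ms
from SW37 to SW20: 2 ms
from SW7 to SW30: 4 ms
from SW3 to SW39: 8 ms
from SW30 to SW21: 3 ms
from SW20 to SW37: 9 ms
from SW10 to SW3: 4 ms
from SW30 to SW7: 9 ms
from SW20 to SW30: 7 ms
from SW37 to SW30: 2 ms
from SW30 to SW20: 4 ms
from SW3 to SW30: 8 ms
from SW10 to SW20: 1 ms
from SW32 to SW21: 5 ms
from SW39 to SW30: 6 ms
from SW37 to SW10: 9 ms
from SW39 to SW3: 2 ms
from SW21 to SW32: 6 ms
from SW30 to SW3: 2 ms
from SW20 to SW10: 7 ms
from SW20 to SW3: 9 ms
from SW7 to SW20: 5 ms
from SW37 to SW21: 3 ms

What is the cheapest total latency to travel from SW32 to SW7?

24 ms

Compare a few routes:
SW32 → SW21 → SW3 → SW39 → SW7: 5+5+8+6 = 24
SW32 → SW21 → SW3 → SW30 → SW7: 5+5+8+9 = 27
Cheapest is SW32 → SW21 → SW3 → SW39 → SW7 at 24 ms.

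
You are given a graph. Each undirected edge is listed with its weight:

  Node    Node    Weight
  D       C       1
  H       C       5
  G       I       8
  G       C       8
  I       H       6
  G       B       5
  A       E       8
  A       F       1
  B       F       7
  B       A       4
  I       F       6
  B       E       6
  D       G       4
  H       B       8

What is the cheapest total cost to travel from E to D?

Running Dijkstra from E:
E: 0
B: 6  (via E)
A: 8  (via E)
F: 9  (via A)
G: 11  (via B)
H: 14  (via B)
D: 15  (via G)
Shortest route: E–B–G–D = 15.

15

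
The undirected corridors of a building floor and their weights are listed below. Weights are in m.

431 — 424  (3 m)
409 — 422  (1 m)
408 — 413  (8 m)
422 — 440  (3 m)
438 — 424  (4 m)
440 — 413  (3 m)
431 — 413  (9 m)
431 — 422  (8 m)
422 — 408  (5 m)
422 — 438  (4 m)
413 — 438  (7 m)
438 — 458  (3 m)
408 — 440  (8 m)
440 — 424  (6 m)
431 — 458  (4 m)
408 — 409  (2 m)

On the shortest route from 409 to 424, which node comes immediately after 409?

Candidate routes:
409–422–440–424: 1+3+6 = 10
409–422–438–458–431–424: 1+4+3+4+3 = 15
409–422–431–424: 1+8+3 = 12
409–422–438–424: 1+4+4 = 9
Cheapest is 409–422–438–424 at 9 m.
So from 409 the first move is to 422.

422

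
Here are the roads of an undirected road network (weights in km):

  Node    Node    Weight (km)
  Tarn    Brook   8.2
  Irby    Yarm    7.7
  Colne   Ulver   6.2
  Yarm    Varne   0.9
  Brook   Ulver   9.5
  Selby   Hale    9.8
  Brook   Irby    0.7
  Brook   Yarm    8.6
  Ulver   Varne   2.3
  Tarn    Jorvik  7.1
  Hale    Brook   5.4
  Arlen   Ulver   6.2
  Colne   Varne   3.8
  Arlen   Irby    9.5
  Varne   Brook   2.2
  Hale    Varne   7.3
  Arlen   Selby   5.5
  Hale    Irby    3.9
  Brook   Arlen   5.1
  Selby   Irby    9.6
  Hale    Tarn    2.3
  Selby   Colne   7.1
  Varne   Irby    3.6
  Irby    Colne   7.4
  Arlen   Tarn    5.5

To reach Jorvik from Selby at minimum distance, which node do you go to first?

Candidate routes:
Selby–Hale–Tarn–Jorvik: 9.8+2.3+7.1 = 19.2
Selby–Irby–Hale–Tarn–Jorvik: 9.6+3.9+2.3+7.1 = 22.9
Selby–Arlen–Tarn–Jorvik: 5.5+5.5+7.1 = 18.1
Cheapest is Selby–Arlen–Tarn–Jorvik at 18.1 km.
So from Selby the first move is to Arlen.

Arlen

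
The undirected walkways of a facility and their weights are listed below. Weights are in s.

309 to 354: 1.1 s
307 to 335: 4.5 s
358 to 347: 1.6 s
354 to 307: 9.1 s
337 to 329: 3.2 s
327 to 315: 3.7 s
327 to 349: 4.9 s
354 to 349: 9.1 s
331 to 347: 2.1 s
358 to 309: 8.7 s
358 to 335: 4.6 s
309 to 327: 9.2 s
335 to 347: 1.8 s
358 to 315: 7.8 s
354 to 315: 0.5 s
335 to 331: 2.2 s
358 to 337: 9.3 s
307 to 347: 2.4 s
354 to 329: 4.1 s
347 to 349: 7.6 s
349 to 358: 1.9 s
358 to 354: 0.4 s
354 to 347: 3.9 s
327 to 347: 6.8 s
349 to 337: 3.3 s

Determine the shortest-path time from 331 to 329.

8.2 s

Enumerating some paths:
331–335–358–354–329: 2.2+4.6+0.4+4.1 = 11.3
331–335–347–358–354–329: 2.2+1.8+1.6+0.4+4.1 = 10.1
331–347–354–329: 2.1+3.9+4.1 = 10.1
331–347–358–354–329: 2.1+1.6+0.4+4.1 = 8.2
The minimum is 8.2 s via 331–347–358–354–329.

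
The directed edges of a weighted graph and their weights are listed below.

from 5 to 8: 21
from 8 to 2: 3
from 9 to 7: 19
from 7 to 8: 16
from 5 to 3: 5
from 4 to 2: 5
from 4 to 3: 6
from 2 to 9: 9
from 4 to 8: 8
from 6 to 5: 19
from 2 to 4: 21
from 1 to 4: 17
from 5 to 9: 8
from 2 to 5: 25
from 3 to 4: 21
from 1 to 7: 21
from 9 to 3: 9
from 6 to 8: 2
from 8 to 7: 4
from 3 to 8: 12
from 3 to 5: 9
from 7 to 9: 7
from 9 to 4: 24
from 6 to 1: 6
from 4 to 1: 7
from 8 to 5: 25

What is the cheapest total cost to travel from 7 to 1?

38

Candidate routes:
7–9–3–4–1: 7+9+21+7 = 44
7–9–4–1: 7+24+7 = 38
Cheapest is 7–9–4–1 at 38.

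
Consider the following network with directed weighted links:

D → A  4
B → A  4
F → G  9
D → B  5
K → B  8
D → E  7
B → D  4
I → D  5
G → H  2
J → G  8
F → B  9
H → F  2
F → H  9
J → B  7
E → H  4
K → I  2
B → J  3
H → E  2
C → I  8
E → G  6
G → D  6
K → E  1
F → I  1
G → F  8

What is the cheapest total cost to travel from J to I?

13

Settle nodes by increasing distance from J:
J: 0
B: 7  (via J)
G: 8  (via J)
H: 10  (via G)
A: 11  (via B)
D: 11  (via B)
E: 12  (via H)
F: 12  (via H)
I: 13  (via F)
Shortest route: J → G → H → F → I = 13.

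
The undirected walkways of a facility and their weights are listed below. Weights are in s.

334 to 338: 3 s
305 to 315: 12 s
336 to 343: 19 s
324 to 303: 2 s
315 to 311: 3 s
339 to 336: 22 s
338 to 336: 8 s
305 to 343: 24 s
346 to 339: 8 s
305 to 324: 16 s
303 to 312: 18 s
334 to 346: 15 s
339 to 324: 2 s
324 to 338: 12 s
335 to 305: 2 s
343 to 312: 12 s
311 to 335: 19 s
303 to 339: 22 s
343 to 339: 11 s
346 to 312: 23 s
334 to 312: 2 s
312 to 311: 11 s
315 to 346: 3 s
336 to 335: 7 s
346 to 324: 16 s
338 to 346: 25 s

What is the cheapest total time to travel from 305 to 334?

20 s

Shortest distances from 305:
305: 0
335: 2  (via 305)
336: 9  (via 335)
315: 12  (via 305)
311: 15  (via 315)
346: 15  (via 315)
324: 16  (via 305)
338: 17  (via 336)
339: 18  (via 324)
303: 18  (via 324)
334: 20  (via 338)
Shortest route: 305–335–336–338–334 = 20 s.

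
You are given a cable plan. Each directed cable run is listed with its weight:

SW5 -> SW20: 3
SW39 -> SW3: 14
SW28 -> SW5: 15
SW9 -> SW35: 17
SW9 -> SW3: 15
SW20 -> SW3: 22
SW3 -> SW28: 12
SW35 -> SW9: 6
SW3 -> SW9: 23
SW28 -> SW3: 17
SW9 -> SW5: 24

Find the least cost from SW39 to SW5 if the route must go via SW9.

61

Best SW39 to SW9: SW39–SW3–SW9 costing 37
Best SW9 to SW5: SW9–SW5 costing 24
Total via SW9: 37 + 24 = 61.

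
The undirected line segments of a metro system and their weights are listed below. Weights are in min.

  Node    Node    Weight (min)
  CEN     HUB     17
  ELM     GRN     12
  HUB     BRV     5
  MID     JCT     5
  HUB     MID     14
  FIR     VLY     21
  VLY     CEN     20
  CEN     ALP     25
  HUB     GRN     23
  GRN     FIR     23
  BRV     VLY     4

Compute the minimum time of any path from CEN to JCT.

36 min

Compare a few routes:
CEN - HUB - MID - JCT: 17+14+5 = 36
CEN - VLY - BRV - HUB - MID - JCT: 20+4+5+14+5 = 48
The minimum is 36 min via CEN - HUB - MID - JCT.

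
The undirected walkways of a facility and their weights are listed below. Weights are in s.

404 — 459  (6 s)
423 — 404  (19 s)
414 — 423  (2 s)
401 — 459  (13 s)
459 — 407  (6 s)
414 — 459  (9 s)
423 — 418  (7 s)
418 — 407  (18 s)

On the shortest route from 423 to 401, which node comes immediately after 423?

414

Enumerating some paths:
423 → 404 → 459 → 401: 19+6+13 = 38
423 → 414 → 459 → 401: 2+9+13 = 24
The minimum is 24 s via 423 → 414 → 459 → 401.
So from 423 the first move is to 414.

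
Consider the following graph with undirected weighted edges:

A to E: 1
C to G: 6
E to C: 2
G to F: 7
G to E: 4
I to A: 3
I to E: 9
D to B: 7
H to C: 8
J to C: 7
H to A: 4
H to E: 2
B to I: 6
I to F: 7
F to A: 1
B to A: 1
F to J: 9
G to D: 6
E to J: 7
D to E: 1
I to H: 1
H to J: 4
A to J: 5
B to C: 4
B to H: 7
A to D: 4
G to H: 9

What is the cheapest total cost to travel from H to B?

4

Settle nodes by increasing distance from H:
H: 0
I: 1  (via H)
E: 2  (via H)
A: 3  (via E)
D: 3  (via E)
B: 4  (via A)
Shortest route: H–E–A–B = 4.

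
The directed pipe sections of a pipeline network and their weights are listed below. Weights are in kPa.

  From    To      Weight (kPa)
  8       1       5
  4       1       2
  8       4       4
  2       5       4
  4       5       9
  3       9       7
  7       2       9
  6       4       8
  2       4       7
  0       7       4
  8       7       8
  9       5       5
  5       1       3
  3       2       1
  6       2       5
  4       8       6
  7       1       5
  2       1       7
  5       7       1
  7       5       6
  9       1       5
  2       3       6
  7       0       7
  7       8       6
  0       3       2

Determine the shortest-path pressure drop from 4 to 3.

Settle nodes by increasing distance from 4:
4: 0
1: 2  (via 4)
8: 6  (via 4)
5: 9  (via 4)
7: 10  (via 5)
0: 17  (via 7)
2: 19  (via 7)
3: 19  (via 0)
Shortest route: 4 → 5 → 7 → 0 → 3 = 19 kPa.

19 kPa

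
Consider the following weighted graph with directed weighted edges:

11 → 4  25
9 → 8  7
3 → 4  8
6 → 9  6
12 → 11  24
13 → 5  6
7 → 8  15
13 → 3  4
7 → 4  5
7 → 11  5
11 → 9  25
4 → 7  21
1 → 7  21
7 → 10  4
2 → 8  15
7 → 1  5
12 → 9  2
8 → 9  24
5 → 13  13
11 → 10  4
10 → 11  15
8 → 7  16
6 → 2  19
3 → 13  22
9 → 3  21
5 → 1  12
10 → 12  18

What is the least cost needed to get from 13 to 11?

38

Compare a few routes:
13–5–1–7–10–11: 6+12+21+4+15 = 58
13–3–4–7–11: 4+8+21+5 = 38
13–5–1–7–11: 6+12+21+5 = 44
13–3–4–7–10–11: 4+8+21+4+15 = 52
Cheapest is 13–3–4–7–11 at 38.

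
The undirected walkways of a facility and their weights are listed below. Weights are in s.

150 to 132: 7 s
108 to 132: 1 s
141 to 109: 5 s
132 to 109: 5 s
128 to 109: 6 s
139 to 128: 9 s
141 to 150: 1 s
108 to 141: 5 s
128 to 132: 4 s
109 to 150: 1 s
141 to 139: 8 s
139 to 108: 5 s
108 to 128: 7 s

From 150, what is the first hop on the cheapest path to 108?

141

Candidate routes:
150 - 141 - 108: 1+5 = 6
150 - 109 - 132 - 108: 1+5+1 = 7
The minimum is 6 s via 150 - 141 - 108.
So from 150 the first move is to 141.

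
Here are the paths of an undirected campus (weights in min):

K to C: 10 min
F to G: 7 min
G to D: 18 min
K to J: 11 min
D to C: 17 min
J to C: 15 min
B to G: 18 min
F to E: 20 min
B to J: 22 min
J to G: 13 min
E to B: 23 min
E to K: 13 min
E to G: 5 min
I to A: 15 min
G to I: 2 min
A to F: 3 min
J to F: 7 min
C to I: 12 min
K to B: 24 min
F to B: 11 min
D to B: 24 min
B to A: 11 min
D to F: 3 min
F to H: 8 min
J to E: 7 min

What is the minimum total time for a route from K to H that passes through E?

33 min

Shortest K→E: K–E = 13
Shortest E→H: E–G–F–H = 20
Total via E: 13 + 20 = 33 min.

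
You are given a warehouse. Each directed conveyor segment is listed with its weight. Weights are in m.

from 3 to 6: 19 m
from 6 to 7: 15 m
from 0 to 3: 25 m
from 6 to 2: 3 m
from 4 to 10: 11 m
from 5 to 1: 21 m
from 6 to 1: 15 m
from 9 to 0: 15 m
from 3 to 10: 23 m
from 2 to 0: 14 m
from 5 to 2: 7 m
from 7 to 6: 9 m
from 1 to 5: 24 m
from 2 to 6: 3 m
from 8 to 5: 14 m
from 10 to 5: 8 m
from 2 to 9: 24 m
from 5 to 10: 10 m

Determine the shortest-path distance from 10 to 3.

Shortest distances from 10:
10: 0
5: 8  (via 10)
2: 15  (via 5)
6: 18  (via 2)
0: 29  (via 2)
1: 29  (via 5)
7: 33  (via 6)
9: 39  (via 2)
3: 54  (via 0)
Shortest route: 10–5–2–0–3 = 54 m.

54 m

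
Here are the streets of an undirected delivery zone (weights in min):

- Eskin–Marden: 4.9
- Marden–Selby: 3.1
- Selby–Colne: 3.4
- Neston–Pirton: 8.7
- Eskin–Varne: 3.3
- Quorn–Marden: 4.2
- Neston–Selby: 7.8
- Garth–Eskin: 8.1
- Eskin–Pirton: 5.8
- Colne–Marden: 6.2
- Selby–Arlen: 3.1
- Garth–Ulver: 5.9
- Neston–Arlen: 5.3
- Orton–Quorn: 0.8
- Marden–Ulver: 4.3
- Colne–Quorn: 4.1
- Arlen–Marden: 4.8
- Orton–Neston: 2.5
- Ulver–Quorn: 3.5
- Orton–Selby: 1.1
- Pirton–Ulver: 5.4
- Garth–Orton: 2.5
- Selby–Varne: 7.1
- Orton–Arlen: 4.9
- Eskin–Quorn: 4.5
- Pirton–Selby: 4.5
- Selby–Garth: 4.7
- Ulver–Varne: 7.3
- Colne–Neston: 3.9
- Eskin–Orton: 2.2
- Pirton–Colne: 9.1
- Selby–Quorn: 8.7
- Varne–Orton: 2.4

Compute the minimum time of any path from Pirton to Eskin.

Compare a few routes:
Pirton → Selby → Orton → Eskin: 4.5+1.1+2.2 = 7.8
Pirton → Eskin: 5.8 = 5.8
The minimum is 5.8 min via Pirton → Eskin.

5.8 min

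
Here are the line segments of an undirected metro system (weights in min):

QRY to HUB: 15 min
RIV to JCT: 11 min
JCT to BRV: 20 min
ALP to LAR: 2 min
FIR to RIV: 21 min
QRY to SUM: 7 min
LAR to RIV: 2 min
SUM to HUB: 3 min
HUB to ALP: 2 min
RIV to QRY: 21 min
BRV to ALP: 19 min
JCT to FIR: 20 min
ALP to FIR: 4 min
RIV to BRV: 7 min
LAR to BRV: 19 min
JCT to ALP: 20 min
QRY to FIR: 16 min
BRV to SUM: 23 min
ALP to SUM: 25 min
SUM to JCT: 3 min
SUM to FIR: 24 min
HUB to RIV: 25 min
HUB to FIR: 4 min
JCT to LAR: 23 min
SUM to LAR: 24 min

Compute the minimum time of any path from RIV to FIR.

Compare a few routes:
RIV - LAR - ALP - FIR: 2+2+4 = 8
RIV - LAR - ALP - HUB - FIR: 2+2+2+4 = 10
Cheapest is RIV - LAR - ALP - FIR at 8 min.

8 min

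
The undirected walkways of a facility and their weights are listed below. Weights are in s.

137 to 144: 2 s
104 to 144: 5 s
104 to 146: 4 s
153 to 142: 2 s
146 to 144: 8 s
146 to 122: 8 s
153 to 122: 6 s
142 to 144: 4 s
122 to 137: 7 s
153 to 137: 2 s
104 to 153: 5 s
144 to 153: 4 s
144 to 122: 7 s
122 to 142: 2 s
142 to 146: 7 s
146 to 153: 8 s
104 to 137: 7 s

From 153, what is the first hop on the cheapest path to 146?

146

Candidate routes:
153 - 142 - 146: 2+7 = 9
153 - 144 - 146: 4+8 = 12
153 - 146: 8 = 8
153 - 104 - 146: 5+4 = 9
The minimum is 8 s via 153 - 146.
So from 153 the first move is to 146.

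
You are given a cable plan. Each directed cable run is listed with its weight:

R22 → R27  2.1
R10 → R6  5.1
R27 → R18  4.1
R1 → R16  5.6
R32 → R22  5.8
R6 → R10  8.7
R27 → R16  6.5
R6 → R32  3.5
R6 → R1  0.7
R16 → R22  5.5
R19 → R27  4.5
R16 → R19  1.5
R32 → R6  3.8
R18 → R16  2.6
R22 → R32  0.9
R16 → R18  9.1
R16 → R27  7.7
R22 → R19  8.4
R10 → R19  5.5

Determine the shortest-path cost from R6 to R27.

11.4

Settle nodes by increasing distance from R6:
R6: 0
R1: 0.7  (via R6)
R32: 3.5  (via R6)
R16: 6.3  (via R1)
R19: 7.8  (via R16)
R10: 8.7  (via R6)
R22: 9.3  (via R32)
R27: 11.4  (via R22)
Shortest route: R6–R32–R22–R27 = 11.4.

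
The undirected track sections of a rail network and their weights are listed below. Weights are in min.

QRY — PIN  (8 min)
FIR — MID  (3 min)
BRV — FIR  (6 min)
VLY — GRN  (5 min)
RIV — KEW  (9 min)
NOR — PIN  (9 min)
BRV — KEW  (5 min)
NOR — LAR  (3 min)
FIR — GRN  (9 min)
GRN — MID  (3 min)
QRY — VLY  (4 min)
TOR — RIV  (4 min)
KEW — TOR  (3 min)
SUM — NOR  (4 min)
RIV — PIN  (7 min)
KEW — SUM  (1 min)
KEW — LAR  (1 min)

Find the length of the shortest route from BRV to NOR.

Running Dijkstra from BRV:
BRV: 0
KEW: 5  (via BRV)
FIR: 6  (via BRV)
SUM: 6  (via KEW)
LAR: 6  (via KEW)
TOR: 8  (via KEW)
NOR: 9  (via LAR)
Shortest route: BRV → KEW → LAR → NOR = 9 min.

9 min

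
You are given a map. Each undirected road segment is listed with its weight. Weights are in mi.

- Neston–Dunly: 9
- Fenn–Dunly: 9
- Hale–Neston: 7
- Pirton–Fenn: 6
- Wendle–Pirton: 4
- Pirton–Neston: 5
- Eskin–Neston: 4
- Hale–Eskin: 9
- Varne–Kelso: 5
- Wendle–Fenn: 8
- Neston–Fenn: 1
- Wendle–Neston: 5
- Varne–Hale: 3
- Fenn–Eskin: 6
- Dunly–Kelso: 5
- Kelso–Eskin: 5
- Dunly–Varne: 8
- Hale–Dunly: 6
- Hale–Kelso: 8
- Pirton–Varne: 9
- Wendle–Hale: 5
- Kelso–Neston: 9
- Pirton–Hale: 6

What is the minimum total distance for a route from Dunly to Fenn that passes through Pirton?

Best Dunly to Pirton: Dunly → Hale → Pirton costing 12
Shortest Pirton→Fenn: Pirton → Fenn = 6
Total via Pirton: 12 + 6 = 18 mi.

18 mi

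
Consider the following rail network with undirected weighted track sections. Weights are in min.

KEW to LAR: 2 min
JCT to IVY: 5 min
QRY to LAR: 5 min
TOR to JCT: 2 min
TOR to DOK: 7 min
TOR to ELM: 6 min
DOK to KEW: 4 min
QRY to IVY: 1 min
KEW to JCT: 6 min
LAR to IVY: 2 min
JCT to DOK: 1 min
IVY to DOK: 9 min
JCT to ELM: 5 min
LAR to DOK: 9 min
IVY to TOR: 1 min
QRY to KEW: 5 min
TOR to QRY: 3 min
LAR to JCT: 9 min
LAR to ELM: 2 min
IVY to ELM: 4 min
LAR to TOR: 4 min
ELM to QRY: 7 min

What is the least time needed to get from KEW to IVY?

4 min

Enumerating some paths:
KEW - LAR - IVY: 2+2 = 4
KEW - LAR - TOR - IVY: 2+4+1 = 7
KEW - QRY - IVY: 5+1 = 6
Cheapest is KEW - LAR - IVY at 4 min.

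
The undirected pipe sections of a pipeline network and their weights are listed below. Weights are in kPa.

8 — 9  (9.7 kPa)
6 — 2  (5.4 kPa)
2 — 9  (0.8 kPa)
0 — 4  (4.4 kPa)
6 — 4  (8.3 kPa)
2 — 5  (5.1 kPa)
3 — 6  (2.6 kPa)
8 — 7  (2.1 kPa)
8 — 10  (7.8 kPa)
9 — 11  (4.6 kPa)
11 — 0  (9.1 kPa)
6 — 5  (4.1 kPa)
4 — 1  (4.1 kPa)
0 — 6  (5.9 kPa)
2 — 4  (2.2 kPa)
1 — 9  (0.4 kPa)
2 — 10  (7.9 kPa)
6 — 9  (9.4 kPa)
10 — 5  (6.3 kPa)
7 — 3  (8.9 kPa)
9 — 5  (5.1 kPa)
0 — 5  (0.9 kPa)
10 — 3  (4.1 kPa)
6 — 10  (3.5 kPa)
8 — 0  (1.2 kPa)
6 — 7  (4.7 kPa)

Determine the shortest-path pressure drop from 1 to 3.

9.2 kPa

Candidate routes:
1 → 9 → 5 → 6 → 3: 0.4+5.1+4.1+2.6 = 12.2
1 → 9 → 2 → 6 → 3: 0.4+0.8+5.4+2.6 = 9.2
1 → 9 → 2 → 5 → 6 → 3: 0.4+0.8+5.1+4.1+2.6 = 13
1 → 9 → 6 → 3: 0.4+9.4+2.6 = 12.4
Cheapest is 1 → 9 → 2 → 6 → 3 at 9.2 kPa.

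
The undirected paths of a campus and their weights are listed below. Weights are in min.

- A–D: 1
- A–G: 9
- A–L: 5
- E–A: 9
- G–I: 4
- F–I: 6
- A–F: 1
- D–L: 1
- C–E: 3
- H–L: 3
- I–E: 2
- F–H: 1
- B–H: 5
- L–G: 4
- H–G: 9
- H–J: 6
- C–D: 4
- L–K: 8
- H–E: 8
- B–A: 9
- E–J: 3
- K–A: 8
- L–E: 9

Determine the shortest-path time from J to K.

16 min

Running Dijkstra from J:
J: 0
E: 3  (via J)
I: 5  (via E)
C: 6  (via E)
H: 6  (via J)
F: 7  (via H)
A: 8  (via F)
D: 9  (via A)
G: 9  (via I)
L: 9  (via H)
B: 11  (via H)
K: 16  (via A)
Shortest route: J → H → F → A → K = 16 min.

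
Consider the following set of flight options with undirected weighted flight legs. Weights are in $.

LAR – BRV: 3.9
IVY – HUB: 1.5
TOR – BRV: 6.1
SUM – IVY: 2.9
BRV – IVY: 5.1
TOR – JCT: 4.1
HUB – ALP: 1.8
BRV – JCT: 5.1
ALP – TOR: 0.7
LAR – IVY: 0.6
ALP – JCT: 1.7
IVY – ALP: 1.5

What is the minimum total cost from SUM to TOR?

Shortest distances from SUM:
SUM: 0
IVY: 2.9  (via SUM)
LAR: 3.5  (via IVY)
HUB: 4.4  (via IVY)
ALP: 4.4  (via IVY)
TOR: 5.1  (via ALP)
Shortest route: SUM → IVY → ALP → TOR = $5.1.

$5.1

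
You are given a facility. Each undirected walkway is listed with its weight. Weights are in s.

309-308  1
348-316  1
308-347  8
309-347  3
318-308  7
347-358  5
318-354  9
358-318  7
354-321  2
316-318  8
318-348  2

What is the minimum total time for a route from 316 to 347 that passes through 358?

Best 316 to 358: 316 → 348 → 318 → 358 costing 10
Best 358 to 347: 358 → 347 costing 5
Total via 358: 10 + 5 = 15 s.

15 s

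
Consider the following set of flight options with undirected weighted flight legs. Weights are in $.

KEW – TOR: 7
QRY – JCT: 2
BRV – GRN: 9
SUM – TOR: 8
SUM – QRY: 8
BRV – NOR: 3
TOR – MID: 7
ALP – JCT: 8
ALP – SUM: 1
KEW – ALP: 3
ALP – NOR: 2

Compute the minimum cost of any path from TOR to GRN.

Running Dijkstra from TOR:
TOR: 0
KEW: 7  (via TOR)
MID: 7  (via TOR)
SUM: 8  (via TOR)
ALP: 9  (via SUM)
NOR: 11  (via ALP)
BRV: 14  (via NOR)
QRY: 16  (via SUM)
JCT: 17  (via ALP)
GRN: 23  (via BRV)
Shortest route: TOR → SUM → ALP → NOR → BRV → GRN = $23.

$23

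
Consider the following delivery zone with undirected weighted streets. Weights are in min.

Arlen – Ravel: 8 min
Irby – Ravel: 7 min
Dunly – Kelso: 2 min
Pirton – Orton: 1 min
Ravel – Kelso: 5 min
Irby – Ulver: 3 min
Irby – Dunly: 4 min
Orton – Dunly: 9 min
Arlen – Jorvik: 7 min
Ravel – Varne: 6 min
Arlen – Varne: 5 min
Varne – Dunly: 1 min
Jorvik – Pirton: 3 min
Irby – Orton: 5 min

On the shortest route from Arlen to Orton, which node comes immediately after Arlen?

Jorvik

Compare a few routes:
Arlen–Jorvik–Pirton–Orton: 7+3+1 = 11
Arlen–Varne–Dunly–Orton: 5+1+9 = 15
Arlen–Varne–Dunly–Irby–Orton: 5+1+4+5 = 15
Cheapest is Arlen–Jorvik–Pirton–Orton at 11 min.
So from Arlen the first move is to Jorvik.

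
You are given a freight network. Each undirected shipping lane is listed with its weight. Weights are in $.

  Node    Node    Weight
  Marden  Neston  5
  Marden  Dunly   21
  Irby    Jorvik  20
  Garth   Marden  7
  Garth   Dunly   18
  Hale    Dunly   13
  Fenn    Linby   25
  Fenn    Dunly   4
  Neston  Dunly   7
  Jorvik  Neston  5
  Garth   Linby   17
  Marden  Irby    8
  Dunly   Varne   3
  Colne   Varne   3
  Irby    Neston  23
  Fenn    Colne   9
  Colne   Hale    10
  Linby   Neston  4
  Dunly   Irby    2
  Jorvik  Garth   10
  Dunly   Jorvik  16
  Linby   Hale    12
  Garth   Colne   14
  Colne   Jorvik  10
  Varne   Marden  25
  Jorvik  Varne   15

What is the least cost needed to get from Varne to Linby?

$14

Running Dijkstra from Varne:
Varne: 0
Colne: 3  (via Varne)
Dunly: 3  (via Varne)
Irby: 5  (via Dunly)
Fenn: 7  (via Dunly)
Neston: 10  (via Dunly)
Jorvik: 13  (via Colne)
Marden: 13  (via Irby)
Hale: 13  (via Colne)
Linby: 14  (via Neston)
Shortest route: Varne → Dunly → Neston → Linby = $14.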